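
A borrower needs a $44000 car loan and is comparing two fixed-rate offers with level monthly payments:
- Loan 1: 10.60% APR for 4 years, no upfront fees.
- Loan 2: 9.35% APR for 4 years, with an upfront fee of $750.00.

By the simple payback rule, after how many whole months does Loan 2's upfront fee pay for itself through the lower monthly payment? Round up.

Loan 1: at 10.60% the monthly rate is 0.0088333, so the payment is 44,000 × 0.0088333 / (1 − 1.0088333^−48) = $1,128.67.
Loan 2: at 9.35% the monthly rate is 0.0077917, so the payment is 44,000 × 0.0077917 / (1 − 1.0077917^−48) = $1,102.27.
Monthly savings = $1,128.67 − $1,102.27 = $26.40.
Break-even = $750.00 / $26.40 = 28.41 → 29 months.

29 months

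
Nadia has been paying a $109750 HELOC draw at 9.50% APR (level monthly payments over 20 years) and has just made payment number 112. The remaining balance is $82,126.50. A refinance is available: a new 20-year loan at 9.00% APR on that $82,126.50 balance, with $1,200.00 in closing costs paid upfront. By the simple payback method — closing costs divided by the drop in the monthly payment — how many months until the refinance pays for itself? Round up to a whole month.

5 months

Current payment = 109,750 × 9.5%/12 / (1 − (1+0.0079167)^−240) = $1,023.01.
Refinanced payment = 82,126.50 × 0.0075000 / (1 − (1+0.0075000)^−240) = $738.91.
Monthly savings = $1,023.01 − $738.91 = $284.10.
Break-even = $1,200.00 / $284.10 = 4.22 → 5 months.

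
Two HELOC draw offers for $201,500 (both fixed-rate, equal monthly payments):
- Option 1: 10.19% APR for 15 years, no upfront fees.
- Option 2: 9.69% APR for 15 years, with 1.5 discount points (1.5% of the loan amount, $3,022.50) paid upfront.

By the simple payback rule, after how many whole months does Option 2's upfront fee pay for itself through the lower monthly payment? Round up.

Option 1: at 10.19% the monthly rate is 0.0084917, so the payment is 201,500 × 0.0084917 / (1 − 1.0084917^−180) = $2,188.81.
Option 2: at 9.69% the monthly rate is 0.0080750, so the payment is 201,500 × 0.0080750 / (1 − 1.0080750^−180) = $2,127.28.
Monthly savings = $2,188.81 − $2,127.28 = $61.53.
Break-even = $3,022.50 / $61.53 = 49.12 → 50 months.

50 months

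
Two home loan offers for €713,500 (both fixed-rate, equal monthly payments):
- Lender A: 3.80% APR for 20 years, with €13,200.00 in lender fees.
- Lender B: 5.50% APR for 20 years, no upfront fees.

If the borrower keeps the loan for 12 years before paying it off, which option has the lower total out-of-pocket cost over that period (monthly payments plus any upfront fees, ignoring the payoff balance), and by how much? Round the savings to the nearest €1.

Lender A by €81,729

Lender A: at 3.80% the monthly rate is 0.0031667, so the payment is 713,500 × 0.0031667 / (1 − 1.0031667^−240) = €4,248.85.
Lender B: monthly rate = 5.5%/12 = 0.0045833; payment = 713,500 × 0.0045833 / (1 − (1+0.0045833)^−240) = €4,908.08.
Over 144 months: Lender A costs 144 × €4,248.85 + €13,200.00 = €625,034.40; Lender B costs 144 × €4,908.08 = €706,763.52.
Lender A is cheaper by €706,763.52 − €625,034.40 = €81,729.12.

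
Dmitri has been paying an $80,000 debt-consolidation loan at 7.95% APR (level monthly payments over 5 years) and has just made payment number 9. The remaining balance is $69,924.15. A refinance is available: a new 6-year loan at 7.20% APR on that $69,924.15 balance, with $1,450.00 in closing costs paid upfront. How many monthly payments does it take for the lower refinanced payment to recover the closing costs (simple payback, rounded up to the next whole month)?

4 months

Current payment = 80,000 × 7.95%/12 / (1 − (1+0.0066250)^−60) = $1,620.20.
Refinanced payment = 69,924.15 × 0.0060000 / (1 − (1+0.0060000)^−72) = $1,198.86.
Monthly savings = $1,620.20 − $1,198.86 = $421.34.
Break-even = $1,450.00 / $421.34 = 3.44 → 4 months.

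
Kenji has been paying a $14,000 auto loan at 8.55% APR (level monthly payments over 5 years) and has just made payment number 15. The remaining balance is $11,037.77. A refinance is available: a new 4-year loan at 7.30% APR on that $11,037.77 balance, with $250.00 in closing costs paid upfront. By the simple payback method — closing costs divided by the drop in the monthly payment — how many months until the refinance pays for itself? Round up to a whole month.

12 months

Current payment = 14,000 × 8.55%/12 / (1 − (1+0.0071250)^−60) = $287.57.
Refinanced payment = 11,037.77 × 0.0060833 / (1 − (1+0.0060833)^−48) = $265.85.
Monthly savings = $287.57 − $265.85 = $21.72.
Break-even = $250.00 / $21.72 = 11.51 → 12 months.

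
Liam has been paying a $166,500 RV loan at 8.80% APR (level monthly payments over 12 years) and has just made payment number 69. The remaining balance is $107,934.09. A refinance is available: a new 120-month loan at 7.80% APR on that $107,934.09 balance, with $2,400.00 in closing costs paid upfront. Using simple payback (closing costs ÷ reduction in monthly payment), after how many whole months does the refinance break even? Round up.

5 months

Current payment = 166,500 × 8.8%/12 / (1 − (1+0.0073333)^−144) = $1,876.12.
Refinanced payment = 107,934.09 × 0.0065000 / (1 − (1+0.0065000)^−120) = $1,298.16.
Monthly savings = $1,876.12 − $1,298.16 = $577.96.
Break-even = $2,400.00 / $577.96 = 4.15 → 5 months.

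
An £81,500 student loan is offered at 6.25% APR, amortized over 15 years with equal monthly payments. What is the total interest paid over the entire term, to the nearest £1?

At 6.25% the monthly rate is 0.0052083, so the payment is 81,500 × 0.0052083 / (1 − 1.0052083^−180) = £698.80.
Total paid = 180 × £698.80 = £125,784.00; interest = £125,784.00 − £81,500 = £44,284.00.

£44,284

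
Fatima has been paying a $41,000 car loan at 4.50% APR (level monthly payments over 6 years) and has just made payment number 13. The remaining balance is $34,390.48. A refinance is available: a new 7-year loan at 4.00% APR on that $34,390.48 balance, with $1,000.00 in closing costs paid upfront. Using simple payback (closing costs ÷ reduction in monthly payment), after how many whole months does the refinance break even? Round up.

6 months

Current payment = 41,000 × 4.5%/12 / (1 − (1+0.0037500)^−72) = $650.84.
Refinanced payment = 34,390.48 × 0.0033333 / (1 − (1+0.0033333)^−84) = $470.08.
Monthly savings = $650.84 − $470.08 = $180.76.
Break-even = $1,000.00 / $180.76 = 5.53 → 6 months.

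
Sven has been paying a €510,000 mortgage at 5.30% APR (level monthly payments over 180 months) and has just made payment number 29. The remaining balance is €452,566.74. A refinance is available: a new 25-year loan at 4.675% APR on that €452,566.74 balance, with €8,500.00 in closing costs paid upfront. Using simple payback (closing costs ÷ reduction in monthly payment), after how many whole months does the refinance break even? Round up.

Current payment = 510,000 × 5.3%/12 / (1 − (1+0.0044167)^−180) = €4,113.20.
Refinanced payment = 452,566.74 × 0.0038958 / (1 − (1+0.0038958)^−300) = €2,560.68.
Monthly savings = €4,113.20 − €2,560.68 = €1,552.52.
Break-even = €8,500.00 / €1,552.52 = 5.47 → 6 months.

6 months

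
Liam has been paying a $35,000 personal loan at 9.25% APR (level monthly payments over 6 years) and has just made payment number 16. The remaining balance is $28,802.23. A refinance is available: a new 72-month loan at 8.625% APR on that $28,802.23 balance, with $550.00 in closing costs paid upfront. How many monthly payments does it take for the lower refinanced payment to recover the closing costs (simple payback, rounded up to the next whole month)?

5 months

Current payment = 35,000 × 9.25%/12 / (1 − (1+0.0077083)^−72) = $635.25.
Refinanced payment = 28,802.23 × 0.0071875 / (1 − (1+0.0071875)^−72) = $513.83.
Monthly savings = $635.25 − $513.83 = $121.42.
Break-even = $550.00 / $121.42 = 4.53 → 5 months.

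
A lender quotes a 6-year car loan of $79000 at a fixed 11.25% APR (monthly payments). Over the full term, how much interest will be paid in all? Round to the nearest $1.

$29,996

At 11.25% the monthly rate is 0.0093750, so the payment is 79,000 × 0.0093750 / (1 − 1.0093750^−72) = $1,513.83.
Total paid = 72 × $1,513.83 = $108,995.76; interest = $108,995.76 − $79,000 = $29,995.76.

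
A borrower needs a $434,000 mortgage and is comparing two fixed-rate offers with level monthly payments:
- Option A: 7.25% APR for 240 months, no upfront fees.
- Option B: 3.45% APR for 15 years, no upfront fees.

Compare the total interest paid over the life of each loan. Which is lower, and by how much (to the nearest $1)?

Option B by $266,706

Option A: at 7.25% the monthly rate is 0.0060417, so the payment is 434,000 × 0.0060417 / (1 − 1.0060417^−240) = $3,430.23.
Total interest on Option A = 240 × $3,430.23 − $434,000 = $389,255.20.
Option B: at 3.45% the monthly rate is 0.0028750, so the payment is 434,000 × 0.0028750 / (1 − 1.0028750^−180) = $3,091.94.
Total interest on Option B = 180 × $3,091.94 − $434,000 = $122,549.20.
Option B is lower by $266,706.00.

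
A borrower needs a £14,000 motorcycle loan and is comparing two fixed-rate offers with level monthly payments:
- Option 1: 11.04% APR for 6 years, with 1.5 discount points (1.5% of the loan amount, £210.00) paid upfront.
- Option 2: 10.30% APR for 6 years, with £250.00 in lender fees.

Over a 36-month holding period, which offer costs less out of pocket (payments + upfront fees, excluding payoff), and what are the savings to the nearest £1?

Option 1: at 11.04% the monthly rate is 0.0092000, so the payment is 14,000 × 0.0092000 / (1 − 1.0092000^−72) = £266.76.
Option 2: at 10.30% the monthly rate is 0.0085833, so the payment is 14,000 × 0.0085833 / (1 − 1.0085833^−72) = £261.48.
Over 36 months: Option 1 costs 36 × £266.76 + £210.00 = £9,813.36; Option 2 costs 36 × £261.48 + £250.00 = £9,663.28.
Option 2 is cheaper by £9,813.36 − £9,663.28 = £150.08.

Option 2 by £150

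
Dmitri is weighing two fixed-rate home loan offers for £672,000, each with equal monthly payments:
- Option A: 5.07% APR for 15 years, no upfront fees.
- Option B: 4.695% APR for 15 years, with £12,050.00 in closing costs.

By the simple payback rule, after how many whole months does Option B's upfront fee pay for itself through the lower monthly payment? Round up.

93 months

Option A: at 5.07% the monthly rate is 0.0042250, so the payment is 672,000 × 0.0042250 / (1 − 1.0042250^−180) = £5,338.67.
Option B: at 4.695% the monthly rate is 0.0039125, so the payment is 672,000 × 0.0039125 / (1 − 1.0039125^−180) = £5,207.98.
Monthly savings = £5,338.67 − £5,207.98 = £130.69.
Break-even = £12,050.00 / £130.69 = 92.20 → 93 months.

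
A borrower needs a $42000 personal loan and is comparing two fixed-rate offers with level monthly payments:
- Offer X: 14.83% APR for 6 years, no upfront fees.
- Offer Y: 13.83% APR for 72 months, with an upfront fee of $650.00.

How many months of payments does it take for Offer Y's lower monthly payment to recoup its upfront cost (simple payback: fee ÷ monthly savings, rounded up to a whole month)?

Offer X: monthly rate = 14.83%/12 = 0.0123583; payment = 42,000 × 0.0123583 / (1 − (1+0.0123583)^−72) = $884.22.
Offer Y: monthly rate = 13.83%/12 = 0.0115250; payment = 42,000 × 0.0115250 / (1 − (1+0.0115250)^−72) = $861.62.
Monthly savings = $884.22 − $861.62 = $22.60.
Break-even = $650.00 / $22.60 = 28.76 → 29 months.

29 months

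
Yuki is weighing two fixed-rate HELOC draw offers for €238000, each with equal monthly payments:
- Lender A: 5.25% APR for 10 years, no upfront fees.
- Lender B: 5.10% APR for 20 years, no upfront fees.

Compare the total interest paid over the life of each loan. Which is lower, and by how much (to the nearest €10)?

Lender A: at 5.25% the monthly rate is 0.0043750, so the payment is 238,000 × 0.0043750 / (1 − 1.0043750^−120) = €2,553.54.
Total interest on Lender A = 120 × €2,553.54 − €238,000 = €68,424.80.
Lender B: monthly rate = 5.1%/12 = 0.0042500; payment = 238,000 × 0.0042500 / (1 − (1+0.0042500)^−240) = €1,583.87.
Total interest on Lender B = 240 × €1,583.87 − €238,000 = €142,128.80.
Lender A is lower by €73,704.00.

Lender A by €73,700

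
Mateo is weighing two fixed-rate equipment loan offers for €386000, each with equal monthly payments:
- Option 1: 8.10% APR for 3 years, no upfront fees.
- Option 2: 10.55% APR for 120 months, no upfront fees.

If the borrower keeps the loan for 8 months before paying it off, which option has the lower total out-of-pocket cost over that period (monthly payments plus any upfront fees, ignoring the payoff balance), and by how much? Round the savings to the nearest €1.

Option 1: monthly rate = 8.1%/12 = 0.0067500; payment = 386,000 × 0.0067500 / (1 − (1+0.0067500)^−36) = €12,113.65.
Option 2: at 10.55% the monthly rate is 0.0087917, so the payment is 386,000 × 0.0087917 / (1 − 1.0087917^−120) = €5,219.30.
Over 8 months: Option 1 costs 8 × €12,113.65 = €96,909.20; Option 2 costs 8 × €5,219.30 = €41,754.40.
Option 2 is cheaper by €96,909.20 − €41,754.40 = €55,154.80.

Option 2 by €55,155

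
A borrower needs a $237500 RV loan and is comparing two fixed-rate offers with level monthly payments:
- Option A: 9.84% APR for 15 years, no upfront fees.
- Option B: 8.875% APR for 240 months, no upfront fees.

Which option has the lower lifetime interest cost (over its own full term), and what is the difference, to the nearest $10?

Option A by $53,050

Option A: monthly rate = 9.84%/12 = 0.0082000; payment = 237,500 × 0.0082000 / (1 − (1+0.0082000)^−180) = $2,528.99.
Total interest on Option A = 180 × $2,528.99 − $237,500 = $217,718.20.
Option B: monthly rate = 8.875%/12 = 0.0073958; payment = 237,500 × 0.0073958 / (1 − (1+0.0073958)^−240) = $2,117.79.
Total interest on Option B = 240 × $2,117.79 − $237,500 = $270,769.60.
Option A is lower by $53,051.40.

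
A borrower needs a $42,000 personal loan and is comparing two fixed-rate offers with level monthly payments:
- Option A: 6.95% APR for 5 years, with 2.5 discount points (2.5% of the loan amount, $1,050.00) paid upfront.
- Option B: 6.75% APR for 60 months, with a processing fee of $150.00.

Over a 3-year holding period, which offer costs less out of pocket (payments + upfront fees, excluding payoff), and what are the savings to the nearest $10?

Option A: monthly rate = 6.95%/12 = 0.0057917; payment = 42,000 × 0.0057917 / (1 − (1+0.0057917)^−60) = $830.66.
Option B: monthly rate = 6.75%/12 = 0.0056250; payment = 42,000 × 0.0056250 / (1 − (1+0.0056250)^−60) = $826.71.
Over 36 months: Option A costs 36 × $830.66 + $1,050.00 = $30,953.76; Option B costs 36 × $826.71 + $150.00 = $29,911.56.
Option B is cheaper by $30,953.76 − $29,911.56 = $1,042.20.

Option B by $1,040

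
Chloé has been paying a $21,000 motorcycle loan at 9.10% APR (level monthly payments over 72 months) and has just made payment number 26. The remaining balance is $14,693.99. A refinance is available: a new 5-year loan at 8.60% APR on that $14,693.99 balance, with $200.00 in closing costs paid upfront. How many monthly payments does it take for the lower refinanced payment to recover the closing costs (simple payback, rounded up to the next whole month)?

3 months

Current payment = 21,000 × 9.1%/12 / (1 − (1+0.0075833)^−72) = $379.58.
Refinanced payment = 14,693.99 × 0.0071667 / (1 − (1+0.0071667)^−60) = $302.18.
Monthly savings = $379.58 − $302.18 = $77.40.
Break-even = $200.00 / $77.40 = 2.58 → 3 months.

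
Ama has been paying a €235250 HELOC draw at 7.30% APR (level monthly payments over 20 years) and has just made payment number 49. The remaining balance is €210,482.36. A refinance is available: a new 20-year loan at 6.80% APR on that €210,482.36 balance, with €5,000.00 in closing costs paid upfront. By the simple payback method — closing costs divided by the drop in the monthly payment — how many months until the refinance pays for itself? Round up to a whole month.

20 months

Current payment = 235,250 × 7.3%/12 / (1 − (1+0.0060833)^−240) = €1,866.49.
Refinanced payment = 210,482.36 × 0.0056667 / (1 − (1+0.0056667)^−240) = €1,606.70.
Monthly savings = €1,866.49 − €1,606.70 = €259.79.
Break-even = €5,000.00 / €259.79 = 19.25 → 20 months.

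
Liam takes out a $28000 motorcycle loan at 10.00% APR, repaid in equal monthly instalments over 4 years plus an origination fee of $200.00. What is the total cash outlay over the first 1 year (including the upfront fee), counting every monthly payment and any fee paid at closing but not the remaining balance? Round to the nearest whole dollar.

$8,722

At 10.00% the monthly rate is 0.0083333, so the payment is 28,000 × 0.0083333 / (1 − 1.0083333^−48) = $710.15.
Total outlay = 12 × $710.15 + $200.00 = $8,721.80.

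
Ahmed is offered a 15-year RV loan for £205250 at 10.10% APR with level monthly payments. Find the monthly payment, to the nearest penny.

£2,218.20

At 10.10% the monthly rate is 0.0084167, so the payment is 205,250 × 0.0084167 / (1 − 1.0084167^−180) = £2,218.20.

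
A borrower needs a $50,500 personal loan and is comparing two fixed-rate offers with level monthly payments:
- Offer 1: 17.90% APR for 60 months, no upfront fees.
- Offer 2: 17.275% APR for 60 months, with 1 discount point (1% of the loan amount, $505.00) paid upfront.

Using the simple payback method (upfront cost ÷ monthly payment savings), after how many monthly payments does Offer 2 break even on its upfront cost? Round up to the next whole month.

30 months

Offer 1: monthly rate = 17.9%/12 = 0.0149167; payment = 50,500 × 0.0149167 / (1 − (1+0.0149167)^−60) = $1,279.62.
Offer 2: monthly rate = 17.275%/12 = 0.0143958; payment = 50,500 × 0.0143958 / (1 − (1+0.0143958)^−60) = $1,262.53.
Monthly savings = $1,279.62 − $1,262.53 = $17.09.
Break-even = $505.00 / $17.09 = 29.55 → 30 months.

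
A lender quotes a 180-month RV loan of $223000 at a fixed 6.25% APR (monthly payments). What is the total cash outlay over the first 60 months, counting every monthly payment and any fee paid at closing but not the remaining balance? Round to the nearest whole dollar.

At 6.25% the monthly rate is 0.0052083, so the payment is 223,000 × 0.0052083 / (1 − 1.0052083^−180) = $1,912.05.
Total outlay = 60 × $1,912.05 = $114,723.00.

$114,723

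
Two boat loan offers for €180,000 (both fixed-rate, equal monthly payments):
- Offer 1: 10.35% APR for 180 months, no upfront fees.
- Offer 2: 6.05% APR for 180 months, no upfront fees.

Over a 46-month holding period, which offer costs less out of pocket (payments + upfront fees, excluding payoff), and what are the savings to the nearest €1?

Offer 1: monthly rate = 10.35%/12 = 0.0086250; payment = 180,000 × 0.0086250 / (1 − (1+0.0086250)^−180) = €1,973.01.
Offer 2: at 6.05% the monthly rate is 0.0050417, so the payment is 180,000 × 0.0050417 / (1 − 1.0050417^−180) = €1,523.81.
Over 46 months: Offer 1 costs 46 × €1,973.01 = €90,758.46; Offer 2 costs 46 × €1,523.81 = €70,095.26.
Offer 2 is cheaper by €90,758.46 − €70,095.26 = €20,663.20.

Offer 2 by €20,663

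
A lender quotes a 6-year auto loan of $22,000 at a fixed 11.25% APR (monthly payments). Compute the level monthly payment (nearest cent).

$421.57

At 11.25% the monthly rate is 0.0093750, so the payment is 22,000 × 0.0093750 / (1 − 1.0093750^−72) = $421.57.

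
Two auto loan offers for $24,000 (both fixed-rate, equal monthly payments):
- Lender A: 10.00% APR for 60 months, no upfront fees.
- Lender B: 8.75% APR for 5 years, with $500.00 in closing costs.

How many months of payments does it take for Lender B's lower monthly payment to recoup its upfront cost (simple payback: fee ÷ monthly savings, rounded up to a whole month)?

35 months

Lender A: at 10.00% the monthly rate is 0.0083333, so the payment is 24,000 × 0.0083333 / (1 − 1.0083333^−60) = $509.93.
Lender B: monthly rate = 8.75%/12 = 0.0072917; payment = 24,000 × 0.0072917 / (1 − (1+0.0072917)^−60) = $495.29.
Monthly savings = $509.93 − $495.29 = $14.64.
Break-even = $500.00 / $14.64 = 34.15 → 35 months.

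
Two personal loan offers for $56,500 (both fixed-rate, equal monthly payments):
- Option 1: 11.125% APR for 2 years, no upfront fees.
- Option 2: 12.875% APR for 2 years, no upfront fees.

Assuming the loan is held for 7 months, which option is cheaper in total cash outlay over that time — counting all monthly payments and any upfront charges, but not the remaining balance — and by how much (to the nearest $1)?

Option 1: monthly rate = 11.125%/12 = 0.0092708; payment = 56,500 × 0.0092708 / (1 − (1+0.0092708)^−24) = $2,636.62.
Option 2: monthly rate = 12.875%/12 = 0.0107292; payment = 56,500 × 0.0107292 / (1 − (1+0.0107292)^−24) = $2,682.80.
Over 7 months: Option 1 costs 7 × $2,636.62 = $18,456.34; Option 2 costs 7 × $2,682.80 = $18,779.60.
Option 1 is cheaper by $18,779.60 − $18,456.34 = $323.26.

Option 1 by $323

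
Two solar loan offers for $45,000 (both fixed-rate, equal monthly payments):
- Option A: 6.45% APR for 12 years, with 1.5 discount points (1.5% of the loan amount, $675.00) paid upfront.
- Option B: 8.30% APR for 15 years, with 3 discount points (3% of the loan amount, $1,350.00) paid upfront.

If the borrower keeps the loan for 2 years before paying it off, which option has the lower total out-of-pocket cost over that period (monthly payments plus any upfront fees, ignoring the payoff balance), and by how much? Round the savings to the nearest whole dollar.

Option A by $392

Option A: at 6.45% the monthly rate is 0.0053750, so the payment is 45,000 × 0.0053750 / (1 − 1.0053750^−144) = $449.68.
Option B: at 8.30% the monthly rate is 0.0069167, so the payment is 45,000 × 0.0069167 / (1 − 1.0069167^−180) = $437.87.
Over 24 months: Option A costs 24 × $449.68 + $675.00 = $11,467.32; Option B costs 24 × $437.87 + $1,350.00 = $11,858.88.
Option A is cheaper by $11,858.88 − $11,467.32 = $391.56.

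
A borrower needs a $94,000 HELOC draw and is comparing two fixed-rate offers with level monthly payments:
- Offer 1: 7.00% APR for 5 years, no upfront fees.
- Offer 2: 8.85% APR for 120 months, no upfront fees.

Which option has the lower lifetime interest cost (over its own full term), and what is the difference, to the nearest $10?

Offer 1 by $30,300

Offer 1: at 7.00% the monthly rate is 0.0058333, so the payment is 94,000 × 0.0058333 / (1 − 1.0058333^−60) = $1,861.31.
Total interest on Offer 1 = 60 × $1,861.31 − $94,000 = $17,678.60.
Offer 2: at 8.85% the monthly rate is 0.0073750, so the payment is 94,000 × 0.0073750 / (1 − 1.0073750^−120) = $1,183.13.
Total interest on Offer 2 = 120 × $1,183.13 − $94,000 = $47,975.60.
Offer 1 is lower by $30,297.00.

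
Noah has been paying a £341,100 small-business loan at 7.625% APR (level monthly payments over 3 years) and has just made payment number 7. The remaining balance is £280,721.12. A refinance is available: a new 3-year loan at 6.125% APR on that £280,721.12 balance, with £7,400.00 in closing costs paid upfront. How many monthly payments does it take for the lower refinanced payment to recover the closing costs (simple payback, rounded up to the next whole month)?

Current payment = 341,100 × 7.625%/12 / (1 − (1+0.0063542)^−36) = £10,629.92.
Refinanced payment = 280,721.12 × 0.0051042 / (1 − (1+0.0051042)^−36) = £8,555.99.
Monthly savings = £10,629.92 − £8,555.99 = £2,073.93.
Break-even = £7,400.00 / £2,073.93 = 3.57 → 4 months.

4 months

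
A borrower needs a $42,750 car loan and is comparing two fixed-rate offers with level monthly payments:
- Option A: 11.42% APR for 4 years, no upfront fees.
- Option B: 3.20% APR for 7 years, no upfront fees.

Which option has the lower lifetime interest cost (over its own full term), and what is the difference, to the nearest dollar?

Option B by $5,681

Option A: at 11.42% the monthly rate is 0.0095167, so the payment is 42,750 × 0.0095167 / (1 − 1.0095167^−48) = $1,113.64.
Total interest on Option A = 48 × $1,113.64 − $42,750 = $10,704.72.
Option B: monthly rate = 3.2%/12 = 0.0026667; payment = 42,750 × 0.0026667 / (1 − (1+0.0026667)^−84) = $568.73.
Total interest on Option B = 84 × $568.73 − $42,750 = $5,023.32.
Option B is lower by $5,681.40.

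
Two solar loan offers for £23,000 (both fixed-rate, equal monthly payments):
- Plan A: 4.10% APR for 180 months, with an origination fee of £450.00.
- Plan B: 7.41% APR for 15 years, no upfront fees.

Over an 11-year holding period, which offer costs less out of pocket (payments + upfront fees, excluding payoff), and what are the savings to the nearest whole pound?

Plan A: monthly rate = 4.1%/12 = 0.0034167; payment = 23,000 × 0.0034167 / (1 − (1+0.0034167)^−180) = £171.28.
Plan B: monthly rate = 7.41%/12 = 0.0061750; payment = 23,000 × 0.0061750 / (1 − (1+0.0061750)^−180) = £212.04.
Over 132 months: Plan A costs 132 × £171.28 + £450.00 = £23,058.96; Plan B costs 132 × £212.04 = £27,989.28.
Plan A is cheaper by £27,989.28 − £23,058.96 = £4,930.32.

Plan A by £4,930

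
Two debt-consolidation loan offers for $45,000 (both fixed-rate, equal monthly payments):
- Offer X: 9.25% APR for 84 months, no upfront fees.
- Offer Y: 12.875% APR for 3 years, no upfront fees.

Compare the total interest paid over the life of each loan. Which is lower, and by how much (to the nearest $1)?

Offer Y by $6,811

Offer X: monthly rate = 9.25%/12 = 0.0077083; payment = 45,000 × 0.0077083 / (1 − (1+0.0077083)^−84) = $729.73.
Total interest on Offer X = 84 × $729.73 − $45,000 = $16,297.32.
Offer Y: at 12.875% the monthly rate is 0.0107292, so the payment is 45,000 × 0.0107292 / (1 − 1.0107292^−36) = $1,513.52.
Total interest on Offer Y = 36 × $1,513.52 − $45,000 = $9,486.72.
Offer Y is lower by $6,810.60.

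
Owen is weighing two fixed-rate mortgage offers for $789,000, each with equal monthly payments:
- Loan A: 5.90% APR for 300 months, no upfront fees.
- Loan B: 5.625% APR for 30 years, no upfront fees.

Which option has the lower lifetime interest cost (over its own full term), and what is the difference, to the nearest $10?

Loan A: at 5.90% the monthly rate is 0.0049167, so the payment is 789,000 × 0.0049167 / (1 − 1.0049167^−300) = $5,035.42.
Total interest on Loan A = 300 × $5,035.42 − $789,000 = $721,626.00.
Loan B: at 5.625% the monthly rate is 0.0046875, so the payment is 789,000 × 0.0046875 / (1 − 1.0046875^−360) = $4,541.93.
Total interest on Loan B = 360 × $4,541.93 − $789,000 = $846,094.80.
Loan A is lower by $124,468.80.

Loan A by $124,470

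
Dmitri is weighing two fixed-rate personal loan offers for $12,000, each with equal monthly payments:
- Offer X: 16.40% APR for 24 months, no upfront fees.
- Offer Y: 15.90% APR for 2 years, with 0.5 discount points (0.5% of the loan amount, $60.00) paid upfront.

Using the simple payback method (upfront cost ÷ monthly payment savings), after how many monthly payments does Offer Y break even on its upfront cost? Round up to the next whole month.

21 months

Offer X: at 16.40% the monthly rate is 0.0136667, so the payment is 12,000 × 0.0136667 / (1 − 1.0136667^−24) = $589.85.
Offer Y: at 15.90% the monthly rate is 0.0132500, so the payment is 12,000 × 0.0132500 / (1 − 1.0132500^−24) = $586.98.
Monthly savings = $589.85 − $586.98 = $2.87.
Break-even = $60.00 / $2.87 = 20.91 → 21 months.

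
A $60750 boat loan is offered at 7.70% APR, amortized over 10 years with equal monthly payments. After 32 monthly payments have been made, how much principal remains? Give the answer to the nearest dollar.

$48,798

With monthly rate i = 7.7%/12 = 0.0064167, the balance after k of n payments is P · [(1+i)^n − (1+i)^k] / [(1+i)^n − 1].
(1+0.0064167)^120 = 2.15445998 and (1+0.0064167)^32 = 1.22712908, so the balance is 60,750 × (2.15445998 − 1.22712908) / (2.15445998 − 1) = $48,798.01.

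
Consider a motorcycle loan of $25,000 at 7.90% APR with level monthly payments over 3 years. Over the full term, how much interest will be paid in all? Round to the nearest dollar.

$3,161

At 7.90% the monthly rate is 0.0065833, so the payment is 25,000 × 0.0065833 / (1 − 1.0065833^−36) = $782.26.
Total paid = 36 × $782.26 = $28,161.36; interest = $28,161.36 − $25,000 = $3,161.36.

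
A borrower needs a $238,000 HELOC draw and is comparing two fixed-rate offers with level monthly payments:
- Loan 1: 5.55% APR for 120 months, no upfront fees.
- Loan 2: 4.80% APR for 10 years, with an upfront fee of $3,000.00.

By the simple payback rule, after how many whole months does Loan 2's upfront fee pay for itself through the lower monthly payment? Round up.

35 months

Loan 1: at 5.55% the monthly rate is 0.0046250, so the payment is 238,000 × 0.0046250 / (1 − 1.0046250^−120) = $2,588.83.
Loan 2: at 4.80% the monthly rate is 0.0040000, so the payment is 238,000 × 0.0040000 / (1 − 1.0040000^−120) = $2,501.16.
Monthly savings = $2,588.83 − $2,501.16 = $87.67.
Break-even = $3,000.00 / $87.67 = 34.22 → 35 months.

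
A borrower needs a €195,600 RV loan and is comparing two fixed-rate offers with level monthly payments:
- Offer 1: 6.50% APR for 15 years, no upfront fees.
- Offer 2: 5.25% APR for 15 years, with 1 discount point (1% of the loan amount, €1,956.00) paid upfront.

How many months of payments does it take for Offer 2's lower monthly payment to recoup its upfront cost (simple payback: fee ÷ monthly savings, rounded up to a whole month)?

15 months

Offer 1: monthly rate = 6.5%/12 = 0.0054167; payment = 195,600 × 0.0054167 / (1 − (1+0.0054167)^−180) = €1,703.89.
Offer 2: monthly rate = 5.25%/12 = 0.0043750; payment = 195,600 × 0.0043750 / (1 − (1+0.0043750)^−180) = €1,572.38.
Monthly savings = €1,703.89 − €1,572.38 = €131.51.
Break-even = €1,956.00 / €131.51 = 14.87 → 15 months.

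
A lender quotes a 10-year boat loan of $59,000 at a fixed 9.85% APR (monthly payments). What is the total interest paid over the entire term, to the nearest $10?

Monthly rate = 9.85%/12 = 0.0082083; payment = 59,000 × 0.0082083 / (1 − (1+0.0082083)^−120) = $774.80.
Total paid = 120 × $774.80 = $92,976.00; interest = $92,976.00 − $59,000 = $33,976.00.

$33,980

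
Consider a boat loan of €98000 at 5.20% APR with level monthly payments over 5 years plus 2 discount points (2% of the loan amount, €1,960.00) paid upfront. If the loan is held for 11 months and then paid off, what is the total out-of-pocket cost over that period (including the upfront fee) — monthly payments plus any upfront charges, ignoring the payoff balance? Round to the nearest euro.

€22,402

At 5.20% the monthly rate is 0.0043333, so the payment is 98,000 × 0.0043333 / (1 − 1.0043333^−60) = €1,858.37.
Total outlay = 11 × €1,858.37 + €1,960.00 = €22,402.07.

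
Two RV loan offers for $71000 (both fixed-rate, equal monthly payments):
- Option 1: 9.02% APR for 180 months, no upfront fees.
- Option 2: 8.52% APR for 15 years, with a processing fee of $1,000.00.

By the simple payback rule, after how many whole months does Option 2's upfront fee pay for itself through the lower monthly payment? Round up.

Option 1: monthly rate = 9.02%/12 = 0.0075167; payment = 71,000 × 0.0075167 / (1 − (1+0.0075167)^−180) = $720.97.
Option 2: at 8.52% the monthly rate is 0.0071000, so the payment is 71,000 × 0.0071000 / (1 − 1.0071000^−180) = $700.00.
Monthly savings = $720.97 − $700.00 = $20.97.
Break-even = $1,000.00 / $20.97 = 47.69 → 48 months.

48 months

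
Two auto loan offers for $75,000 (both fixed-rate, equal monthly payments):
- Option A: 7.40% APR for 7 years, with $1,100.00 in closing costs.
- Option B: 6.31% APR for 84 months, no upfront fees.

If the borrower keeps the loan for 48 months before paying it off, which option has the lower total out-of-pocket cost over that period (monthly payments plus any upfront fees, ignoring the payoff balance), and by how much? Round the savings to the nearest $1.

Option A: monthly rate = 7.4%/12 = 0.0061667; payment = 75,000 × 0.0061667 / (1 − (1+0.0061667)^−84) = $1,146.67.
Option B: at 6.31% the monthly rate is 0.0052583, so the payment is 75,000 × 0.0052583 / (1 − 1.0052583^−84) = $1,106.82.
Over 48 months: Option A costs 48 × $1,146.67 + $1,100.00 = $56,140.16; Option B costs 48 × $1,106.82 = $53,127.36.
Option B is cheaper by $56,140.16 − $53,127.36 = $3,012.80.

Option B by $3,013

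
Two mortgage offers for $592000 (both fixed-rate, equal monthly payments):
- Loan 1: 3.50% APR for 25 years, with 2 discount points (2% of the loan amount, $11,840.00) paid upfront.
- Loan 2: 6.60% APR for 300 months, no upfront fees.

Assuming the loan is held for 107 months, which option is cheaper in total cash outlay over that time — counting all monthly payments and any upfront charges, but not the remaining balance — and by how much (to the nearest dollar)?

Loan 1: at 3.50% the monthly rate is 0.0029167, so the payment is 592,000 × 0.0029167 / (1 − 1.0029167^−300) = $2,963.69.
Loan 2: at 6.60% the monthly rate is 0.0055000, so the payment is 592,000 × 0.0055000 / (1 − 1.0055000^−300) = $4,034.30.
Over 107 months: Loan 1 costs 107 × $2,963.69 + $11,840.00 = $328,954.83; Loan 2 costs 107 × $4,034.30 = $431,670.10.
Loan 1 is cheaper by $431,670.10 − $328,954.83 = $102,715.27.

Loan 1 by $102,715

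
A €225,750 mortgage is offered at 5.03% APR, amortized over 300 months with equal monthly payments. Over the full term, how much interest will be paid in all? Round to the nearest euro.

Monthly rate = 5.03%/12 = 0.0041917; payment = 225,750 × 0.0041917 / (1 − (1+0.0041917)^−300) = €1,323.66.
Total paid = 300 × €1,323.66 = €397,098.00; interest = €397,098.00 − €225,750 = €171,348.00.

€171,348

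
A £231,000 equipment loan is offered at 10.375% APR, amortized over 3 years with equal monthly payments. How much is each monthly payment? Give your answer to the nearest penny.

£7,494.46

Monthly rate = 10.375%/12 = 0.0086458; payment = 231,000 × 0.0086458 / (1 − (1+0.0086458)^−36) = £7,494.46.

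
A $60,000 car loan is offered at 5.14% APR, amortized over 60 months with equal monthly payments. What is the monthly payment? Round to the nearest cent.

At 5.14% the monthly rate is 0.0042833, so the payment is 60,000 × 0.0042833 / (1 − 1.0042833^−60) = $1,136.13.

$1,136.13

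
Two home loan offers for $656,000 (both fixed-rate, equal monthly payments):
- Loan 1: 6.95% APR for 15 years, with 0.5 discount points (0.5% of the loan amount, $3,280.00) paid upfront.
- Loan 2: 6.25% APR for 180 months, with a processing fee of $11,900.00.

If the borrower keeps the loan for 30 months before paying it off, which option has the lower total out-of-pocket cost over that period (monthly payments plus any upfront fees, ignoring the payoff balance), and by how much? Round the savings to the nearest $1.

Loan 1: monthly rate = 6.95%/12 = 0.0057917; payment = 656,000 × 0.0057917 / (1 − (1+0.0057917)^−180) = $5,877.99.
Loan 2: at 6.25% the monthly rate is 0.0052083, so the payment is 656,000 × 0.0052083 / (1 − 1.0052083^−180) = $5,624.69.
Over 30 months: Loan 1 costs 30 × $5,877.99 + $3,280.00 = $179,619.70; Loan 2 costs 30 × $5,624.69 + $11,900.00 = $180,640.70.
Loan 1 is cheaper by $180,640.70 − $179,619.70 = $1,021.00.

Loan 1 by $1,021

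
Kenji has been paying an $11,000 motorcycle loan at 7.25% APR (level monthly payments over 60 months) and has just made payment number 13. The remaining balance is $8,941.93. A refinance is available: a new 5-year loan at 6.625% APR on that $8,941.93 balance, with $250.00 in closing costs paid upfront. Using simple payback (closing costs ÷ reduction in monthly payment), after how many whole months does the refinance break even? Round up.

Current payment = 11,000 × 7.25%/12 / (1 − (1+0.0060417)^−60) = $219.11.
Refinanced payment = 8,941.93 × 0.0055208 / (1 − (1+0.0055208)^−60) = $175.48.
Monthly savings = $219.11 − $175.48 = $43.63.
Break-even = $250.00 / $43.63 = 5.73 → 6 months.

6 months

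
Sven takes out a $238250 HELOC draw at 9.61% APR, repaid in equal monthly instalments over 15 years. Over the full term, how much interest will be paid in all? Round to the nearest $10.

$212,420

Monthly rate = 9.61%/12 = 0.0080083; payment = 238,250 × 0.0080083 / (1 − (1+0.0080083)^−180) = $2,503.70.
Total paid = 180 × $2,503.70 = $450,666.00; interest = $450,666.00 − $238,250 = $212,416.00.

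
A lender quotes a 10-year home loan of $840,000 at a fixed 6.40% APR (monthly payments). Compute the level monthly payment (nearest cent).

Monthly rate = 6.4%/12 = 0.0053333; payment = 840,000 × 0.0053333 / (1 − (1+0.0053333)^−120) = $9,495.35.

$9,495.35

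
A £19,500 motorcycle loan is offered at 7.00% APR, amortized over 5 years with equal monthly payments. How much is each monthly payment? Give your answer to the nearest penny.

£386.12

At 7.00% the monthly rate is 0.0058333, so the payment is 19,500 × 0.0058333 / (1 − 1.0058333^−60) = £386.12.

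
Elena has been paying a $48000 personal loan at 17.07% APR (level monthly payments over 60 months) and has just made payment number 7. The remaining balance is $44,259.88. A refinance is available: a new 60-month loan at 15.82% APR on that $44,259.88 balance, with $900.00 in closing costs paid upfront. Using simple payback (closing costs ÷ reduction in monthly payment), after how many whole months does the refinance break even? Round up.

8 months

Current payment = 48,000 × 17.07%/12 / (1 − (1+0.0142250)^−60) = $1,194.73.
Refinanced payment = 44,259.88 × 0.0131833 / (1 − (1+0.0131833)^−60) = $1,072.09.
Monthly savings = $1,194.73 − $1,072.09 = $122.64.
Break-even = $900.00 / $122.64 = 7.34 → 8 months.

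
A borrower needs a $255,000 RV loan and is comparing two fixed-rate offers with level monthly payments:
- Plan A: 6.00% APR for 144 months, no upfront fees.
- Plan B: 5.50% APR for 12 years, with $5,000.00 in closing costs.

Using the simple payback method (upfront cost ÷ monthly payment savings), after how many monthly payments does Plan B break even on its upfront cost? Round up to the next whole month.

77 months

Plan A: at 6.00% the monthly rate is 0.0050000, so the payment is 255,000 × 0.0050000 / (1 − 1.0050000^−144) = $2,488.42.
Plan B: monthly rate = 5.5%/12 = 0.0045833; payment = 255,000 × 0.0045833 / (1 − (1+0.0045833)^−144) = $2,422.94.
Monthly savings = $2,488.42 − $2,422.94 = $65.48.
Break-even = $5,000.00 / $65.48 = 76.36 → 77 months.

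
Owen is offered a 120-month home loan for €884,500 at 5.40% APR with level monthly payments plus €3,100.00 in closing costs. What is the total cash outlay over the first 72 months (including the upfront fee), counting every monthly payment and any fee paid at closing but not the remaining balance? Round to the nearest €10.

At 5.40% the monthly rate is 0.0045000, so the payment is 884,500 × 0.0045000 / (1 − 1.0045000^−120) = €9,555.38.
Total outlay = 72 × €9,555.38 + €3,100.00 = €691,087.36.

€691,090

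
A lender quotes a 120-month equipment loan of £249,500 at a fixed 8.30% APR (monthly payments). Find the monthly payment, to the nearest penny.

£3,066.82

Monthly rate = 8.3%/12 = 0.0069167; payment = 249,500 × 0.0069167 / (1 − (1+0.0069167)^−120) = £3,066.82.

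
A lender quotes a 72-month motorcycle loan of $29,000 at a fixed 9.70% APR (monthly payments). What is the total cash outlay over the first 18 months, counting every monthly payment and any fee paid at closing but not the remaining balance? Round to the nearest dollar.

$9,592

At 9.70% the monthly rate is 0.0080833, so the payment is 29,000 × 0.0080833 / (1 − 1.0080833^−72) = $532.87.
Total outlay = 18 × $532.87 = $9,591.66.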